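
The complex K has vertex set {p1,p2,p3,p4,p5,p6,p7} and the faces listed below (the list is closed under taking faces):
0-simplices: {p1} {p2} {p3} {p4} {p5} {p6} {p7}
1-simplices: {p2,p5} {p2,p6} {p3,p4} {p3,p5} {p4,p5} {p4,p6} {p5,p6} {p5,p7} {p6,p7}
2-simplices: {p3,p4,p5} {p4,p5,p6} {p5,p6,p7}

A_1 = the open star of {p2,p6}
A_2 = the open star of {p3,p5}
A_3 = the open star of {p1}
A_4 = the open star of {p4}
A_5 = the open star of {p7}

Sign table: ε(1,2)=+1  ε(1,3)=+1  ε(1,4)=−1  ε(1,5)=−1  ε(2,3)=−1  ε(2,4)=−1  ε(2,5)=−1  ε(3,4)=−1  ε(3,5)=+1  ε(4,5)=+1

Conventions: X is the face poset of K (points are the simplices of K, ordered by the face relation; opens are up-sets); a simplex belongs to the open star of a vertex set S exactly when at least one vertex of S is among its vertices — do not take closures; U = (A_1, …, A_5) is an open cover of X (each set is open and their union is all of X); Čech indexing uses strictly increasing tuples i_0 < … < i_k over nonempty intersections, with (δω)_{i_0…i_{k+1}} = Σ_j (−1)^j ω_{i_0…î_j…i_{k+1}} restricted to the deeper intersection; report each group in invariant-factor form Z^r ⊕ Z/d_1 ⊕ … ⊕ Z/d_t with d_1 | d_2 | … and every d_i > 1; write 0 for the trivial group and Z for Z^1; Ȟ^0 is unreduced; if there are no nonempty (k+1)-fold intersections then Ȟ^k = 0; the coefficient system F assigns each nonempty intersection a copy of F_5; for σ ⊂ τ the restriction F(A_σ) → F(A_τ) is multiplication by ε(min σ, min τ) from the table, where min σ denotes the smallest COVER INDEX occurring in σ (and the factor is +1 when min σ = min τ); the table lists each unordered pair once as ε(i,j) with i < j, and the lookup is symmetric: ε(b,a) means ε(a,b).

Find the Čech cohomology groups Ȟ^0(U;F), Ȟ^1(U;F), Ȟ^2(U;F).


nonempty intersections:
  A1={{p2},{p6},{p2,p5},{p2,p6},{p4,p6},{p5,p6},{p6,p7},{p4,p5,p6},{p5,p6,p7}} A2={{p3},{p5},{p2,p5},{p3,p4},{p3,p5},{p4,p5},{p5,p6},{p5,p7},{p3,p4,p5},{p4,p5,p6},{p5,p6,p7}} A3={{p1}} A4={{p4},{p3,p4},{p4,p5},{p4,p6},{p3,p4,p5},{p4,p5,p6}} A5={{p7},{p5,p7},{p6,p7},{p5,p6,p7}}
  A12={{p2,p5},{p5,p6},{p4,p5,p6},{p5,p6,p7}} A14={{p4,p6},{p4,p5,p6}} A15={{p6,p7},{p5,p6,p7}} A24={{p3,p4},{p4,p5},{p3,p4,p5},{p4,p5,p6}} A25={{p5,p7},{p5,p6,p7}}
  A124={{p4,p5,p6}} A125={{p5,p6,p7}}
C dims 5,5,2; δ0: rk_F5 3; δ1: rk_F5 2
Ȟ^0: (5−3)−0=2 ⇒ Z/5 ⊕ Z/5
Ȟ^1: (5−2)−3=0 ⇒ 0
Ȟ^2: (2−0)−2=0 ⇒ 0

Ȟ^0 = Z/5 ⊕ Z/5, Ȟ^1 = 0, Ȟ^2 = 0


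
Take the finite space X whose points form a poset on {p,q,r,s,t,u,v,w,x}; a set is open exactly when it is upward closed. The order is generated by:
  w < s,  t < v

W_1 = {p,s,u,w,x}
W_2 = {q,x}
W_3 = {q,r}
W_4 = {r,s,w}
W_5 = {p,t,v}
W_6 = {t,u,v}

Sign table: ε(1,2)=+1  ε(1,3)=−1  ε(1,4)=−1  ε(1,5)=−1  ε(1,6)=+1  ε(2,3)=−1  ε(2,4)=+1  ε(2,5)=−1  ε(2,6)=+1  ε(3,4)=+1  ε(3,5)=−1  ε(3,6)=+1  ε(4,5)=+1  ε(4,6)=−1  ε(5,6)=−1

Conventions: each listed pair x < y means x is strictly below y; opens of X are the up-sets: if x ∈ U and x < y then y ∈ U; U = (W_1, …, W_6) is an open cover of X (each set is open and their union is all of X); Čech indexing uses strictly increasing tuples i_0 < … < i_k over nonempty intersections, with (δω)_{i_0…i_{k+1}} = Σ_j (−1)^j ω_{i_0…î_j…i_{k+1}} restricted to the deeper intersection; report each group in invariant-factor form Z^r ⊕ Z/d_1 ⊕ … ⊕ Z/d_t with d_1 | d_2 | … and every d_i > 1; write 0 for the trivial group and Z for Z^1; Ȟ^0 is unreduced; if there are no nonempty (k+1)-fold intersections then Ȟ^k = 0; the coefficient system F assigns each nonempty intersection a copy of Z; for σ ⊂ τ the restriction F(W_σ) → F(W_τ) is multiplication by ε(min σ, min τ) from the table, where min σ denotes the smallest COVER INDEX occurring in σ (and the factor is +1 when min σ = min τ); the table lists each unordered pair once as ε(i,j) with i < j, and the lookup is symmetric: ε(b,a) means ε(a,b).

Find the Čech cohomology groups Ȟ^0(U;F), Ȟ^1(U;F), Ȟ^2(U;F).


cover nerve:
  W12={x} W14={s,w} W15={p} W16={u} W23={q} W34={r} W56={t,v}
C dims 6,7; δ0: rk 5, SNF 1^5
Ȟ^0: (6−5)−0=1 ⇒ Z
Ȟ^1: (7−0)−5=2 ⇒ Z^2
Ȟ^2: (0−0)−0=0 ⇒ 0

Ȟ^0(U;F) ≅ Z, Ȟ^1(U;F) ≅ Z^2, Ȟ^2(U;F) ≅ 0


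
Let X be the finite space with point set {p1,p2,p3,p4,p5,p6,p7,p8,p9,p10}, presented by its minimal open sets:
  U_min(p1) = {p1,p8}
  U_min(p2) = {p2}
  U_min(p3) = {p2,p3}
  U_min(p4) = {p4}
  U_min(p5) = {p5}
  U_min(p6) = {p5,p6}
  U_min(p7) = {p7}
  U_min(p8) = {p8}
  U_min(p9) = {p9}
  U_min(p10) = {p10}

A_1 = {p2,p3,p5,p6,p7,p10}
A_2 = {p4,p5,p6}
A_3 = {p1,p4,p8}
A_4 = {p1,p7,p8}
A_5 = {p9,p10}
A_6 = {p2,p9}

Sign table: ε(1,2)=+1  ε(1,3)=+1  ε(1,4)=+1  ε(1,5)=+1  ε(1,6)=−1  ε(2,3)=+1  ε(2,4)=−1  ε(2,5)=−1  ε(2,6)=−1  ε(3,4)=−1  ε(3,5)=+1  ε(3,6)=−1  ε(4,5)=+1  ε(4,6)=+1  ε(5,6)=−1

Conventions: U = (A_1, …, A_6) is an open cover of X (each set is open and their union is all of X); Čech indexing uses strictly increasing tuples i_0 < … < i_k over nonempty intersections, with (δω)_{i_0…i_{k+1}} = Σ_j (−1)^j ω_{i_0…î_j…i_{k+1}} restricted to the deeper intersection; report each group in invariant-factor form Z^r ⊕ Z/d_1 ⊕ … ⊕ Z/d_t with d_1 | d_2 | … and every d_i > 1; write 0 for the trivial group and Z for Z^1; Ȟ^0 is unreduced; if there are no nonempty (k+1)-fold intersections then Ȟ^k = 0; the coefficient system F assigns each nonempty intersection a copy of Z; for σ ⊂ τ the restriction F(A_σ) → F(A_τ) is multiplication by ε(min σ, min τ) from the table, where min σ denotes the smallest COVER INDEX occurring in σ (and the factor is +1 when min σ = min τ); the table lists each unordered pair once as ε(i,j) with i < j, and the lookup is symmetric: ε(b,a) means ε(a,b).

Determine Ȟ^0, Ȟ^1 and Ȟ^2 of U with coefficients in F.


Ȟ^0 = 0; Ȟ^1 = Z ⊕ Z/2; Ȟ^2 = 0

nerve simplices:
  A12={p5,p6} A14={p7} A15={p10} A16={p2} A23={p4} A34={p1,p8} A56={p9}
C dims 6,7; δ0: rk 6, SNF 1^5·2
degree 0: 6−6−0 = 0 → Ȟ^0 ≅ 0
degree 1: 7−0−6 = 1 plus torsion [2] → Ȟ^1 ≅ Z ⊕ Z/2
degree 2: 0−0−0 = 0 → Ȟ^2 ≅ 0


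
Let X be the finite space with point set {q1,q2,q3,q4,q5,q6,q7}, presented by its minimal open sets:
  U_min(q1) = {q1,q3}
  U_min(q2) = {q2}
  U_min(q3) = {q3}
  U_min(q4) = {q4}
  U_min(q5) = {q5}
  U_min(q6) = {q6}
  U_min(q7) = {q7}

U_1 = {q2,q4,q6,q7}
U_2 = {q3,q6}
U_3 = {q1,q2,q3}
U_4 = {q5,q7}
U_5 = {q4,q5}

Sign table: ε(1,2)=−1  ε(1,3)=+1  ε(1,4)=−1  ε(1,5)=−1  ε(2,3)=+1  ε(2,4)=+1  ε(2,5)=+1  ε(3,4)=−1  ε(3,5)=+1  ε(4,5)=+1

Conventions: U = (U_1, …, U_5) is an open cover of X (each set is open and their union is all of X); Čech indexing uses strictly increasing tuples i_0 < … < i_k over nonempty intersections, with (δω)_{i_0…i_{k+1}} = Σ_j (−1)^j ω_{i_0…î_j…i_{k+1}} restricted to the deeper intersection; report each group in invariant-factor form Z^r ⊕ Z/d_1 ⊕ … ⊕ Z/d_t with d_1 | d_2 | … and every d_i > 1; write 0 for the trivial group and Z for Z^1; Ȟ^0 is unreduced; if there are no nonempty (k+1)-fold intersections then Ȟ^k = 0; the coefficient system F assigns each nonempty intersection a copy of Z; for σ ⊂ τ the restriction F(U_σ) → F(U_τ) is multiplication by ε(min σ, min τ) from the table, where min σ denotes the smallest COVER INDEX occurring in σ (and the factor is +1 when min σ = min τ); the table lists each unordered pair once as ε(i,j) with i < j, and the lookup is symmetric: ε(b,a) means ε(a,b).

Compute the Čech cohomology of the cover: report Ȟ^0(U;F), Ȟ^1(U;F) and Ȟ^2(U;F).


Ȟ^0 ≅ 0,  Ȟ^1 ≅ Z ⊕ Z/2,  Ȟ^2 ≅ 0

nerve simplices:
  U12={q6} U13={q2} U14={q7} U15={q4} U23={q3} U45={q5}
C dims 5,6; δ0: rk 5, SNF 1^4·2
degree 0: 5−5−0 = 0 → Ȟ^0 ≅ 0
degree 1: 6−0−5 = 1 plus torsion [2] → Ȟ^1 ≅ Z ⊕ Z/2
degree 2: 0−0−0 = 0 → Ȟ^2 ≅ 0


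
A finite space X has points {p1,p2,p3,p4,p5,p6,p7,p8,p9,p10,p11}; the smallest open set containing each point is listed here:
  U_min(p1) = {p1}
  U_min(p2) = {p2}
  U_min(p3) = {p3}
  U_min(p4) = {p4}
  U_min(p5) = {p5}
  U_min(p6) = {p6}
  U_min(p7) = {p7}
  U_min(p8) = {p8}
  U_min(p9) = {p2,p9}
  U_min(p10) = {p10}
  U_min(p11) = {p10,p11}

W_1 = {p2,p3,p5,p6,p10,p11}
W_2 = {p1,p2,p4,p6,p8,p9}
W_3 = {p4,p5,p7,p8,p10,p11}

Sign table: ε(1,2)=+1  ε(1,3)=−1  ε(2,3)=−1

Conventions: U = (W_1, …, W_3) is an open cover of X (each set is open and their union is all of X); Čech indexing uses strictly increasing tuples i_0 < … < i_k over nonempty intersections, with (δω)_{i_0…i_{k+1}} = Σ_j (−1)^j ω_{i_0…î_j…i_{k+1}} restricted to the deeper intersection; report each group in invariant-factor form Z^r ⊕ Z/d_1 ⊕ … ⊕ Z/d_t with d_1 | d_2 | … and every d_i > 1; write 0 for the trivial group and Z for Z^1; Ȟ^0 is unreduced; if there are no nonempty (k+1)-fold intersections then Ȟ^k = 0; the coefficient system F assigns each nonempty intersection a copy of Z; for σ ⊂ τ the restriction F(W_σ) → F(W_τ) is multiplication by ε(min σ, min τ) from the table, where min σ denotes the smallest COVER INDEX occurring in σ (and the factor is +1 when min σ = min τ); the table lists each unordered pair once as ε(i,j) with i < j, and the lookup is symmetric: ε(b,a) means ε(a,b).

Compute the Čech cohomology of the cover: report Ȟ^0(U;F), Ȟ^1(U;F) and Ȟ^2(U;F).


Ȟ^0 = Z; Ȟ^1 = Z; Ȟ^2 = 0

nonempty intersections:
  W12={p2,p6} W13={p5,p10,p11} W23={p4,p8}
C dims 3,3; δ0: rk 2, SNF 1^2
Ȟ^0: (3−2)−0=1 ⇒ Z
Ȟ^1: (3−0)−2=1 ⇒ Z
Ȟ^2: (0−0)−0=0 ⇒ 0


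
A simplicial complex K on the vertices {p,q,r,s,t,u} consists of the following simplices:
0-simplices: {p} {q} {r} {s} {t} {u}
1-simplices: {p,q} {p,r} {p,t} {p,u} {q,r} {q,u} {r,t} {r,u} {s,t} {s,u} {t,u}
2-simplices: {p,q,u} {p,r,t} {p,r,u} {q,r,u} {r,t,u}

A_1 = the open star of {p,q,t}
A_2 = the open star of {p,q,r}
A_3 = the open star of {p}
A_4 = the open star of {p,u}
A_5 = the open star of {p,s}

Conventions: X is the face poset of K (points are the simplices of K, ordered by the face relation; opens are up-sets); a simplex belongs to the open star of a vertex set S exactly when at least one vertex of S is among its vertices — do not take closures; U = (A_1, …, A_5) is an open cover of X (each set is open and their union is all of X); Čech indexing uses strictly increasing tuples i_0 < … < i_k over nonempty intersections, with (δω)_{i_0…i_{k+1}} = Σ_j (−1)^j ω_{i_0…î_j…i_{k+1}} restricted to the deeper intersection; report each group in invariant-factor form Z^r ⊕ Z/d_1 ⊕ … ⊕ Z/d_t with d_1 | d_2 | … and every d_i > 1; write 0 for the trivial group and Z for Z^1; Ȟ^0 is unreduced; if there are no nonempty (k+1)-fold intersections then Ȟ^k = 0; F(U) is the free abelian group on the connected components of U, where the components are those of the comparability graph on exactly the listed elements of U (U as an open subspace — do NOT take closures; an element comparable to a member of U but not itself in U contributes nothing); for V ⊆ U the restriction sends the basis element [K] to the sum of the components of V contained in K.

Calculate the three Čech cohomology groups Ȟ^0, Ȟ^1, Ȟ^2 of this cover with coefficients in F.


nerve of the cover:
  A1={{p},{q},{t},{p,q},{p,r},{p,t},{p,u},{q,r},{q,u},{r,t},{s,t},{t,u},{p,q,u},{p,r,t},{p,r,u},{q,r,u},{r,t,u}} A2={{p},{q},{r},{p,q},{p,r},{p,t},{p,u},{q,r},{q,u},{r,t},{r,u},{p,q,u},{p,r,t},{p,r,u},{q,r,u},{r,t,u}} A3={{p},{p,q},{p,r},{p,t},{p,u},{p,q,u},{p,r,t},{p,r,u}} A4={{p},{u},{p,q},{p,r},{p,t},{p,u},{q,u},{r,u},{s,u},{t,u},{p,q,u},{p,r,t},{p,r,u},{q,r,u},{r,t,u}} A5={{p},{s},{p,q},{p,r},{p,t},{p,u},{s,t},{s,u},{p,q,u},{p,r,t},{p,r,u}}
  A12={{p},{q},{p,q},{p,r},{p,t},{p,u},{q,r},{q,u},{r,t},{p,q,u},{p,r,t},{p,r,u},{q,r,u},{r,t,u}} A13={{p},{p,q},{p,r},{p,t},{p,u},{p,q,u},{p,r,t},{p,r,u}} A14={{p},{p,q},{p,r},{p,t},{p,u},{q,u},{t,u},{p,q,u},{p,r,t},{p,r,u},{q,r,u},{r,t,u}} A15={{p},{p,q},{p,r},{p,t},{p,u},{s,t},{p,q,u},{p,r,t},{p,r,u}} A23={{p},{p,q},{p,r},{p,t},{p,u},{p,q,u},{p,r,t},{p,r,u}} A24={{p},{p,q},{p,r},{p,t},{p,u},{q,u},{r,u},{p,q,u},{p,r,t},{p,r,u},{q,r,u},{r,t,u}} A25={{p},{p,q},{p,r},{p,t},{p,u},{p,q,u},{p,r,t},{p,r,u}} A34={{p},{p,q},{p,r},{p,t},{p,u},{p,q,u},{p,r,t},{p,r,u}} A35={{p},{p,q},{p,r},{p,t},{p,u},{p,q,u},{p,r,t},{p,r,u}} A45={{p},{p,q},{p,r},{p,t},{p,u},{s,u},{p,q,u},{p,r,t},{p,r,u}}
  A123={{p},{p,q},{p,r},{p,t},{p,u},{p,q,u},{p,r,t},{p,r,u}} A124={{p},{p,q},{p,r},{p,t},{p,u},{q,u},{p,q,u},{p,r,t},{p,r,u},{q,r,u},{r,t,u}} A125={{p},{p,q},{p,r},{p,t},{p,u},{p,q,u},{p,r,t},{p,r,u}} A134={{p},{p,q},{p,r},{p,t},{p,u},{p,q,u},{p,r,t},{p,r,u}} A135={{p},{p,q},{p,r},{p,t},{p,u},{p,q,u},{p,r,t},{p,r,u}} A145={{p},{p,q},{p,r},{p,t},{p,u},{p,q,u},{p,r,t},{p,r,u}} A234={{p},{p,q},{p,r},{p,t},{p,u},{p,q,u},{p,r,t},{p,r,u}} A235={{p},{p,q},{p,r},{p,t},{p,u},{p,q,u},{p,r,t},{p,r,u}} A245={{p},{p,q},{p,r},{p,t},{p,u},{p,q,u},{p,r,t},{p,r,u}} A345={{p},{p,q},{p,r},{p,t},{p,u},{p,q,u},{p,r,t},{p,r,u}}
  A1234={{p},{p,q},{p,r},{p,t},{p,u},{p,q,u},{p,r,t},{p,r,u}} A1235={{p},{p,q},{p,r},{p,t},{p,u},{p,q,u},{p,r,t},{p,r,u}} A1245={{p},{p,q},{p,r},{p,t},{p,u},{p,q,u},{p,r,t},{p,r,u}} A1345={{p},{p,q},{p,r},{p,t},{p,u},{p,q,u},{p,r,t},{p,r,u}} A2345={{p},{p,q},{p,r},{p,t},{p,u},{p,q,u},{p,r,t},{p,r,u}}
  A12345={{p},{p,q},{p,r},{p,t},{p,u},{p,q,u},{p,r,t},{p,r,u}}
components per intersection:
  A1: {{p},{q},{t},{p,q},{p,r},{p,t},{p,u},{q,r},{q,u},{r,t},{s,t},{t,u},{p,q,u},{p,r,t},{p,r,u},{q,r,u},{r,t,u}}
  A2: {{p},{q},{r},{p,q},{p,r},{p,t},{p,u},{q,r},{q,u},{r,t},{r,u},{p,q,u},{p,r,t},{p,r,u},{q,r,u},{r,t,u}}
  A3: {{p},{p,q},{p,r},{p,t},{p,u},{p,q,u},{p,r,t},{p,r,u}}
  A4: {{p},{u},{p,q},{p,r},{p,t},{p,u},{q,u},{r,u},{s,u},{t,u},{p,q,u},{p,r,t},{p,r,u},{q,r,u},{r,t,u}}
  A5: {{p},{p,q},{p,r},{p,t},{p,u},{p,q,u},{p,r,t},{p,r,u}} {{s},{s,t},{s,u}}
  A12: {{p},{q},{p,q},{p,r},{p,t},{p,u},{q,r},{q,u},{r,t},{p,q,u},{p,r,t},{p,r,u},{q,r,u},{r,t,u}}
  A13: {{p},{p,q},{p,r},{p,t},{p,u},{p,q,u},{p,r,t},{p,r,u}}
  A14: {{p},{p,q},{p,r},{p,t},{p,u},{q,u},{p,q,u},{p,r,t},{p,r,u},{q,r,u}} {{t,u},{r,t,u}}
  A15: {{p},{p,q},{p,r},{p,t},{p,u},{p,q,u},{p,r,t},{p,r,u}} {{s,t}}
  A23: {{p},{p,q},{p,r},{p,t},{p,u},{p,q,u},{p,r,t},{p,r,u}}
  A24: {{p},{p,q},{p,r},{p,t},{p,u},{q,u},{r,u},{p,q,u},{p,r,t},{p,r,u},{q,r,u},{r,t,u}}
  A25: {{p},{p,q},{p,r},{p,t},{p,u},{p,q,u},{p,r,t},{p,r,u}}
  A34: {{p},{p,q},{p,r},{p,t},{p,u},{p,q,u},{p,r,t},{p,r,u}}
  A35: {{p},{p,q},{p,r},{p,t},{p,u},{p,q,u},{p,r,t},{p,r,u}}
  A45: {{p},{p,q},{p,r},{p,t},{p,u},{p,q,u},{p,r,t},{p,r,u}} {{s,u}}
  A123: {{p},{p,q},{p,r},{p,t},{p,u},{p,q,u},{p,r,t},{p,r,u}}
  A124: {{p},{p,q},{p,r},{p,t},{p,u},{q,u},{p,q,u},{p,r,t},{p,r,u},{q,r,u}} {{r,t,u}}
  A125: {{p},{p,q},{p,r},{p,t},{p,u},{p,q,u},{p,r,t},{p,r,u}}
  A134: {{p},{p,q},{p,r},{p,t},{p,u},{p,q,u},{p,r,t},{p,r,u}}
  A135: {{p},{p,q},{p,r},{p,t},{p,u},{p,q,u},{p,r,t},{p,r,u}}
  A145: {{p},{p,q},{p,r},{p,t},{p,u},{p,q,u},{p,r,t},{p,r,u}}
  A234: {{p},{p,q},{p,r},{p,t},{p,u},{p,q,u},{p,r,t},{p,r,u}}
  A235: {{p},{p,q},{p,r},{p,t},{p,u},{p,q,u},{p,r,t},{p,r,u}}
  A245: {{p},{p,q},{p,r},{p,t},{p,u},{p,q,u},{p,r,t},{p,r,u}}
  A345: {{p},{p,q},{p,r},{p,t},{p,u},{p,q,u},{p,r,t},{p,r,u}}
  A1234: {{p},{p,q},{p,r},{p,t},{p,u},{p,q,u},{p,r,t},{p,r,u}}
  A1235: {{p},{p,q},{p,r},{p,t},{p,u},{p,q,u},{p,r,t},{p,r,u}}
  A1245: {{p},{p,q},{p,r},{p,t},{p,u},{p,q,u},{p,r,t},{p,r,u}}
  A1345: {{p},{p,q},{p,r},{p,t},{p,u},{p,q,u},{p,r,t},{p,r,u}}
  A2345: {{p},{p,q},{p,r},{p,t},{p,u},{p,q,u},{p,r,t},{p,r,u}}
  A12345: {{p},{p,q},{p,r},{p,t},{p,u},{p,q,u},{p,r,t},{p,r,u}}
C dims 6,13,11,5; δ0: rk 5, SNF 1^5; δ1: rk 7, SNF 1^7; δ2: rk 4, SNF 1^4
Ȟ^0 = (6 − 5) − 0 = 1, so Ȟ^0 ≅ Z
Ȟ^1 = (13 − 7) − 5 = 1, so Ȟ^1 ≅ Z
Ȟ^2 = (11 − 4) − 7 = 0, so Ȟ^2 ≅ 0

Ȟ^0(U;F) ≅ Z, Ȟ^1(U;F) ≅ Z and Ȟ^2(U;F) ≅ 0


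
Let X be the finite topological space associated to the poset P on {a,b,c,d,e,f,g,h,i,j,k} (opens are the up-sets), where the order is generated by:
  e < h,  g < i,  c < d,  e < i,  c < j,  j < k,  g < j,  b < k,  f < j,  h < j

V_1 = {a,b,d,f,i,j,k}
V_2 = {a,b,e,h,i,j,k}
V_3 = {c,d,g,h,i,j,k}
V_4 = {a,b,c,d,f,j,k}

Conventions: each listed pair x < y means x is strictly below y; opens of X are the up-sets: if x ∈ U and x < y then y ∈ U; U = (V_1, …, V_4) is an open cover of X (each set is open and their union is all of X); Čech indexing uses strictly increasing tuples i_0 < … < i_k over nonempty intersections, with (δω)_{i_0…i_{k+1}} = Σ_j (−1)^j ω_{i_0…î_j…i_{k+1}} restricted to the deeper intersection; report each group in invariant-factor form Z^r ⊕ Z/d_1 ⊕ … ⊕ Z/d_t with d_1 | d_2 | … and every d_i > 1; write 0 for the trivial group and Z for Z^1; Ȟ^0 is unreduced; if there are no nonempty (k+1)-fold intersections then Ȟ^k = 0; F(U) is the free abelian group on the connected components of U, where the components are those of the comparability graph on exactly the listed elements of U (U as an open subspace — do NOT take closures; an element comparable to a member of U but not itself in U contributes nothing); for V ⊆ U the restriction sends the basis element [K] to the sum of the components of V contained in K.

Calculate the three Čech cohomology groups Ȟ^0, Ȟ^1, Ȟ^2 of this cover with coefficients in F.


nonempty intersections:
  V12={a,b,i,j,k} V13={d,i,j,k} V14={a,b,d,f,j,k} V23={h,i,j,k} V24={a,b,j,k} V34={c,d,j,k}
  V123={i,j,k} V124={a,b,j,k} V134={d,j,k} V234={j,k}
  V1234={j,k}
components per intersection:
  V1: {a} {b,f,j,k} {d} {i}
  V2: {a} {b,e,h,i,j,k}
  V3: {c,d,g,h,i,j,k}
  V4: {a} {b,c,d,f,j,k}
  V12: {a} {b,j,k} {i}
  V13: {d} {i} {j,k}
  V14: {a} {b,f,j,k} {d}
  V23: {h,j,k} {i}
  V24: {a} {b,j,k}
  V34: {c,d,j,k}
  V123: {i} {j,k}
  V124: {a} {b,j,k}
  V134: {d} {j,k}
  V234: {j,k}
  V1234: {j,k}
C dims 9,14,7,1; δ0: rk 7, SNF 1^7; δ1: rk 6, SNF 1^6; δ2: rk 1, SNF 1^1
Ȟ^0: (9−7)−0=2 ⇒ Z^2
Ȟ^1: (14−6)−7=1 ⇒ Z
Ȟ^2: (7−1)−6=0 ⇒ 0

Ȟ^0 ≅ Z^2; Ȟ^1 ≅ Z; Ȟ^2 ≅ 0


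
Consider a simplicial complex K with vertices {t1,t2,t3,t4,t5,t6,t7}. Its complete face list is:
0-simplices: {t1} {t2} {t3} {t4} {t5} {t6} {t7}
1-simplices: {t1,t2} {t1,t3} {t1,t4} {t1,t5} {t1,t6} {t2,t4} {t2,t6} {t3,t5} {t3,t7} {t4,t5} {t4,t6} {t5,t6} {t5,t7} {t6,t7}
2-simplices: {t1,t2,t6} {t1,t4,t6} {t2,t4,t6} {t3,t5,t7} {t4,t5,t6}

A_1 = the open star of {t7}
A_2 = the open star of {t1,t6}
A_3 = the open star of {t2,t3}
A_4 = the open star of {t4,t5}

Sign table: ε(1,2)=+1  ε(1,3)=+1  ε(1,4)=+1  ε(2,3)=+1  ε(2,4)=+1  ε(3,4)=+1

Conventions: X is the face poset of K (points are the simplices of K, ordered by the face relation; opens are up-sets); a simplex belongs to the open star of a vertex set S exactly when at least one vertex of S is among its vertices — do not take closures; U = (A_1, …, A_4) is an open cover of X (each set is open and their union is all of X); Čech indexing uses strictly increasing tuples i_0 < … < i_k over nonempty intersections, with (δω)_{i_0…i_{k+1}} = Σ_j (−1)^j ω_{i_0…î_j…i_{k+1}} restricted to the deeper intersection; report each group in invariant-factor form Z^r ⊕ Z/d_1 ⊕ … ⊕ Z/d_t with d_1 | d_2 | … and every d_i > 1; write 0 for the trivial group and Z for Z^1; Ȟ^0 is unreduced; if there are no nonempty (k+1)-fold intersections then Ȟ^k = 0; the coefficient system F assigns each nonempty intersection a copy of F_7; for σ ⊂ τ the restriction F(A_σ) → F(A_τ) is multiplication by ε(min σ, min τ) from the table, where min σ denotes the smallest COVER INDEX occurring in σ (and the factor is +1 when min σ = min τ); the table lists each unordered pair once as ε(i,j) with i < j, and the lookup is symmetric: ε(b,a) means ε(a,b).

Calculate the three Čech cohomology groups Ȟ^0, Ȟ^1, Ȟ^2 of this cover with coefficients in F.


Ȟ^0 = Z/7,  Ȟ^1 = Z/7,  Ȟ^2 = 0

nonempty intersections:
  A1={{t7},{t3,t7},{t5,t7},{t6,t7},{t3,t5,t7}} A2={{t1},{t6},{t1,t2},{t1,t3},{t1,t4},{t1,t5},{t1,t6},{t2,t6},{t4,t6},{t5,t6},{t6,t7},{t1,t2,t6},{t1,t4,t6},{t2,t4,t6},{t4,t5,t6}} A3={{t2},{t3},{t1,t2},{t1,t3},{t2,t4},{t2,t6},{t3,t5},{t3,t7},{t1,t2,t6},{t2,t4,t6},{t3,t5,t7}} A4={{t4},{t5},{t1,t4},{t1,t5},{t2,t4},{t3,t5},{t4,t5},{t4,t6},{t5,t6},{t5,t7},{t1,t4,t6},{t2,t4,t6},{t3,t5,t7},{t4,t5,t6}}
  A12={{t6,t7}} A13={{t3,t7},{t3,t5,t7}} A14={{t5,t7},{t3,t5,t7}} A23={{t1,t2},{t1,t3},{t2,t6},{t1,t2,t6},{t2,t4,t6}} A24={{t1,t4},{t1,t5},{t4,t6},{t5,t6},{t1,t4,t6},{t2,t4,t6},{t4,t5,t6}} A34={{t2,t4},{t3,t5},{t2,t4,t6},{t3,t5,t7}}
  A134={{t3,t5,t7}} A234={{t2,t4,t6}}
C dims 4,6,2; δ0: rk_F7 3; δ1: rk_F7 2
Ȟ^0: (4−3)−0=1 ⇒ Z/7
Ȟ^1: (6−2)−3=1 ⇒ Z/7
Ȟ^2: (2−0)−2=0 ⇒ 0


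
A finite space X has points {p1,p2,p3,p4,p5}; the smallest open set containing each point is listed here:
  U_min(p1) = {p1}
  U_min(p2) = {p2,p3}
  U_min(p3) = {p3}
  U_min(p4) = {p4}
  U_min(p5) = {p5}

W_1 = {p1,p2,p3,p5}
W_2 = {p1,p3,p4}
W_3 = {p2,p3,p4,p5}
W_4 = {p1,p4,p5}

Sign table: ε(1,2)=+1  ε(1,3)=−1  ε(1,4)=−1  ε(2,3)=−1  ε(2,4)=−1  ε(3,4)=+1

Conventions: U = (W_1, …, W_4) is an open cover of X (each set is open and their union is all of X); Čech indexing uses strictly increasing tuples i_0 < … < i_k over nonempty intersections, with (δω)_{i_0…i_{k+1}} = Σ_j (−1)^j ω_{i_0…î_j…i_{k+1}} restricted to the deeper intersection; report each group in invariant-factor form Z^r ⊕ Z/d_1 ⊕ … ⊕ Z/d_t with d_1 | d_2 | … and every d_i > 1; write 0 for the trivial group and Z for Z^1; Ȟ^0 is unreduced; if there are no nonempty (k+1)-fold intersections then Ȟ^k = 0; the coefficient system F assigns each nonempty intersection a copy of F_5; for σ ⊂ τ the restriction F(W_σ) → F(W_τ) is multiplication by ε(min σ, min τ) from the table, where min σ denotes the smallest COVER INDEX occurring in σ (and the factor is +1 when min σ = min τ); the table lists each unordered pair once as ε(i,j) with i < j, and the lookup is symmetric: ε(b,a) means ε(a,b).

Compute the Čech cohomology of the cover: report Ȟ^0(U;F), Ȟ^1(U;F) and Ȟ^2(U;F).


Ȟ^0 = Z/5, Ȟ^1 = 0 and Ȟ^2 = Z/5

nerve simplices:
  W12={p1,p3} W13={p2,p3,p5} W14={p1,p5} W23={p3,p4} W24={p1,p4} W34={p4,p5}
  W123={p3} W124={p1} W134={p5} W234={p4}
C dims 4,6,4; δ0: rk_F5 3; δ1: rk_F5 3
degree 0: 4−3−0 = 1 → Ȟ^0 ≅ Z/5
degree 1: 6−3−3 = 0 → Ȟ^1 ≅ 0
degree 2: 4−0−3 = 1 → Ȟ^2 ≅ Z/5


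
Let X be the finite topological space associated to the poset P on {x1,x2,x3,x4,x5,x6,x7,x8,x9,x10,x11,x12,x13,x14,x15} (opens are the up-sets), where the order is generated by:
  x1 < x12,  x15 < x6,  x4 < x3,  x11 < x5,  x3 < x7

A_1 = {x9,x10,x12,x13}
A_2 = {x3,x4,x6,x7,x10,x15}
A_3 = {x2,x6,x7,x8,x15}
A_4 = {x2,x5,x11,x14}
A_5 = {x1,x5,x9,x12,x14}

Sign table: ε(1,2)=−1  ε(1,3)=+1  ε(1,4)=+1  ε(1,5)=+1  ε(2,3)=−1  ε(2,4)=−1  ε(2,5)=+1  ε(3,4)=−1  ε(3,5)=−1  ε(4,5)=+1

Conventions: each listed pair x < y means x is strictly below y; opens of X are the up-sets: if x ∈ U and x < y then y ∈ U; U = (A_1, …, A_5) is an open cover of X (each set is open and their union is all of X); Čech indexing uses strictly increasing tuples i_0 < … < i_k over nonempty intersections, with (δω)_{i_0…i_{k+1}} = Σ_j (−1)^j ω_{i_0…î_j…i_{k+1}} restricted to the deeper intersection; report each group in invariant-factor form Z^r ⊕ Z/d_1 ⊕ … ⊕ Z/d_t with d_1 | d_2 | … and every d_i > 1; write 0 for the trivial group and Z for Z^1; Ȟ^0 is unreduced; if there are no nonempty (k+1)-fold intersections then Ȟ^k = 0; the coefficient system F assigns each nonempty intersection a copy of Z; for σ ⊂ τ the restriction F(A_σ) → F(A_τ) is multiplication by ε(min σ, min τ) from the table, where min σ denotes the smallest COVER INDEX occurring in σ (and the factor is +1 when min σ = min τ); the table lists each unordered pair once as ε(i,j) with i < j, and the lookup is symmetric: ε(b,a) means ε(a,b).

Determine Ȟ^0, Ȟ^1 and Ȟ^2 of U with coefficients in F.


Ȟ^0(U;F) ≅ 0; Ȟ^1(U;F) ≅ Z/2; Ȟ^2(U;F) ≅ 0

nerve of the cover:
  A12={x10} A15={x9,x12} A23={x6,x7,x15} A34={x2} A45={x5,x14}
C dims 5,5; δ0: rk 5, SNF 1^4·2
Ȟ^0 = (5 − 5) − 0 = 0, so Ȟ^0 ≅ 0
Ȟ^1 = (5 − 0) − 5 = 0 plus torsion [2], so Ȟ^1 ≅ Z/2
Ȟ^2 = (0 − 0) − 0 = 0, so Ȟ^2 ≅ 0


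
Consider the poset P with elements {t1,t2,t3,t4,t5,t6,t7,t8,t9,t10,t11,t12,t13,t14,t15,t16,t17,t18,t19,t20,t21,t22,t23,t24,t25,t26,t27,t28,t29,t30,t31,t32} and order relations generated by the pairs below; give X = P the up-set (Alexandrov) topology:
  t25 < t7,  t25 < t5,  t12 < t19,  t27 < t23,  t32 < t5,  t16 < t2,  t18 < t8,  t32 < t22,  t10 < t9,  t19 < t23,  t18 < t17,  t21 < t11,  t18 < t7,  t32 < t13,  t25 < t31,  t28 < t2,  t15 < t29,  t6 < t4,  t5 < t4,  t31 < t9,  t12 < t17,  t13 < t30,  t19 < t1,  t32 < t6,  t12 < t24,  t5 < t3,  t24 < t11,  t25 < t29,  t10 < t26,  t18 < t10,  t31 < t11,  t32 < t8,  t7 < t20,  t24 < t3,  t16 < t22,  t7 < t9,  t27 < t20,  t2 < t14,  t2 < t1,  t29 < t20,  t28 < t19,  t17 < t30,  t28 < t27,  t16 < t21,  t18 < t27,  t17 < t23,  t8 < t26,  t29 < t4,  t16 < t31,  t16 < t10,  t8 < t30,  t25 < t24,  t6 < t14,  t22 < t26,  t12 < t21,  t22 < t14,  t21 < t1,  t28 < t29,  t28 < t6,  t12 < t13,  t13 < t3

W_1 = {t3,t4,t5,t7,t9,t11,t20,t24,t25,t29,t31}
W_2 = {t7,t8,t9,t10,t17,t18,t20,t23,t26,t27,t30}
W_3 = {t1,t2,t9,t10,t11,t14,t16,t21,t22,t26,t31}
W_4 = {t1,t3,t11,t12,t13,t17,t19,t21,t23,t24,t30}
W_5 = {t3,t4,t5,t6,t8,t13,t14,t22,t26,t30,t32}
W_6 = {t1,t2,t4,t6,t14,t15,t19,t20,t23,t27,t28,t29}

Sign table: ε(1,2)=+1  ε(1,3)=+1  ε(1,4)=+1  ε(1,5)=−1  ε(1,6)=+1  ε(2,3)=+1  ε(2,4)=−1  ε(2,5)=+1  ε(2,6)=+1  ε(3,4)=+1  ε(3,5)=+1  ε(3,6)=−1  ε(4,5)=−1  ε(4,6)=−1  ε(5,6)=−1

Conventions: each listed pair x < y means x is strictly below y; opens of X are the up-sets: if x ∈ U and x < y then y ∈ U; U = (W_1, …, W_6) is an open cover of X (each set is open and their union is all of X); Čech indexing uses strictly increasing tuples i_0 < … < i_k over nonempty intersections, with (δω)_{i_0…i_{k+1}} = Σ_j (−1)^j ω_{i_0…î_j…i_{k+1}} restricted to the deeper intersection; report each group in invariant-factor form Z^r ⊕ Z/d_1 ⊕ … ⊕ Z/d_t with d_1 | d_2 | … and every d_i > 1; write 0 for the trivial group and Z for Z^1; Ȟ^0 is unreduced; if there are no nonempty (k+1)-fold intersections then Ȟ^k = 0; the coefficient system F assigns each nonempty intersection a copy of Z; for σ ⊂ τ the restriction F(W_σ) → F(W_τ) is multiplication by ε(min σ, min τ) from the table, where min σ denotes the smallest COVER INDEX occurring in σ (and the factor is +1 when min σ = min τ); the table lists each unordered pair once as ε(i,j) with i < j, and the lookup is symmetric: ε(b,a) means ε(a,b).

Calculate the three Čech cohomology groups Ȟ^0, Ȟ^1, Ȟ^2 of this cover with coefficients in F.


nerve simplices:
  W12={t7,t9,t20} W13={t9,t11,t31} W14={t3,t11,t24} W15={t3,t4,t5} W16={t4,t20,t29} W23={t9,t10,t26} W24={t17,t23,t30} W25={t8,t26,t30} W26={t20,t23,t27} W34={t1,t11,t21} W35={t14,t22,t26} W36={t1,t2,t14} W45={t3,t13,t30} W46={t1,t19,t23} W56={t4,t6,t14}
  W123={t9} W126={t20} W134={t11} W145={t3} W156={t4} W235={t26} W245={t30} W246={t23} W346={t1} W356={t14}
C dims 6,15,10; δ0: rk 6, SNF 1^5·2; δ1: rk 9, SNF 1^9
degree 0: 6−6−0 = 0 → Ȟ^0 ≅ 0
degree 1: 15−9−6 = 0 plus torsion [2] → Ȟ^1 ≅ Z/2
degree 2: 10−0−9 = 1 → Ȟ^2 ≅ Z

Ȟ^0 = 0,  Ȟ^1 = Z/2,  Ȟ^2 = Z


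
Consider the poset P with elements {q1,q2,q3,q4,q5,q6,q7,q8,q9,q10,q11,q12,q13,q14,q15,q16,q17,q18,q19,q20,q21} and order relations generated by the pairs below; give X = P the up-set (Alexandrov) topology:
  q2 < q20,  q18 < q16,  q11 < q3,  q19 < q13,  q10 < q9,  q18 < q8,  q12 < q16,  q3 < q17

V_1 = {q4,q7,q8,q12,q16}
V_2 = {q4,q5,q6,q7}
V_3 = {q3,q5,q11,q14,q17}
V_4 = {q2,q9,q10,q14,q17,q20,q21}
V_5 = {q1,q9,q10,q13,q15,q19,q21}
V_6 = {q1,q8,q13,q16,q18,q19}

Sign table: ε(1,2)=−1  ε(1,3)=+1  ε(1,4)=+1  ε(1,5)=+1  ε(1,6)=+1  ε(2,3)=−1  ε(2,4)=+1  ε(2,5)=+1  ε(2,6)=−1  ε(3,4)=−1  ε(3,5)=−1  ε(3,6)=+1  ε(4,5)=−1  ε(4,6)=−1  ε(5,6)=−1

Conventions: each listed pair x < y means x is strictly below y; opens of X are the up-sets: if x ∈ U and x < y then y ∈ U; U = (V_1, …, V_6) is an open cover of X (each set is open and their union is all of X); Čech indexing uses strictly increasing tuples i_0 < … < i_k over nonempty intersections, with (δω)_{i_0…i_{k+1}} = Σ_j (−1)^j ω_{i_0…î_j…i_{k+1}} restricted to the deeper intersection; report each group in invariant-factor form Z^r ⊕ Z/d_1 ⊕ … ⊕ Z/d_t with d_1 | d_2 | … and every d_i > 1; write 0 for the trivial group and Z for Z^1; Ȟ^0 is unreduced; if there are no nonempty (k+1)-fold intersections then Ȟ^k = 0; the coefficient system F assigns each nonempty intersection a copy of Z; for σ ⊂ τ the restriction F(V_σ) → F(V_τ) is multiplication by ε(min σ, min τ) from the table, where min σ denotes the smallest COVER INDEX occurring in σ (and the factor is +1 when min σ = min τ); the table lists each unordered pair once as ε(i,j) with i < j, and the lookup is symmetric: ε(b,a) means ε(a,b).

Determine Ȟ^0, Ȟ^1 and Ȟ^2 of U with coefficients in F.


intersection data:
  V12={q4,q7} V16={q8,q16} V23={q5} V34={q14,q17} V45={q9,q10,q21} V56={q1,q13,q19}
C dims 6,6; δ0: rk 6, SNF 1^5·2
Ȟ^0 = (6 − 6) − 0 = 0, so Ȟ^0 ≅ 0
Ȟ^1 = (6 − 0) − 6 = 0 plus torsion [2], so Ȟ^1 ≅ Z/2
Ȟ^2 = (0 − 0) − 0 = 0, so Ȟ^2 ≅ 0

Ȟ^0 ≅ 0; Ȟ^1 ≅ Z/2; Ȟ^2 ≅ 0


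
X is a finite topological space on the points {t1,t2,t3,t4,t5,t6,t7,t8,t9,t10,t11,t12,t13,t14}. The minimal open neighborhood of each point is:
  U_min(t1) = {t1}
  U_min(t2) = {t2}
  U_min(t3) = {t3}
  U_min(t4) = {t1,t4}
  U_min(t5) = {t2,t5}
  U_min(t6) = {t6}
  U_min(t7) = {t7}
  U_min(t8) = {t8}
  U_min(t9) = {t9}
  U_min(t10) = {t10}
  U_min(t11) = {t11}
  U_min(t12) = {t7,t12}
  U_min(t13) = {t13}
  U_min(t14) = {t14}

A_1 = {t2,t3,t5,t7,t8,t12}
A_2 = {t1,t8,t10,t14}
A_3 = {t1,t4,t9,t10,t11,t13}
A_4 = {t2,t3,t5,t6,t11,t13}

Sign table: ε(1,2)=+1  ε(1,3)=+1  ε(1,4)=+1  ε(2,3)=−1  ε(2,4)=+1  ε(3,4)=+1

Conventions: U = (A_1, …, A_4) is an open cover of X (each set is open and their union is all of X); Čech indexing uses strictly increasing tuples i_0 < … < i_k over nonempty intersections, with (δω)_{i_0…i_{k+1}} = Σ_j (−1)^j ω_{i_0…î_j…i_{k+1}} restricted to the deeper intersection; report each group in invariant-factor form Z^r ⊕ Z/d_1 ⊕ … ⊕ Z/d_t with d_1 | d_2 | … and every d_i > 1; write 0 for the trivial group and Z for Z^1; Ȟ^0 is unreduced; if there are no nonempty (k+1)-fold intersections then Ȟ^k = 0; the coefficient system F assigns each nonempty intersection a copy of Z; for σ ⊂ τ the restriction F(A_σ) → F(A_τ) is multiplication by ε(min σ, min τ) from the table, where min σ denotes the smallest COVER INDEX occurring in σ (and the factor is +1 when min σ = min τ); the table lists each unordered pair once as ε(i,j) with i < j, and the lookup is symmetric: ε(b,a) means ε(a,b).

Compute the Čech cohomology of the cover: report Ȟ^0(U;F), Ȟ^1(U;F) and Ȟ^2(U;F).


Ȟ^0(U;F) ≅ 0; Ȟ^1(U;F) ≅ Z/2; Ȟ^2(U;F) ≅ 0

cover nerve:
  A12={t8} A14={t2,t3,t5} A23={t1,t10} A34={t11,t13}
C dims 4,4; δ0: rk 4, SNF 1^3·2
Ȟ^0: (4−4)−0=0 ⇒ 0
Ȟ^1: (4−0)−4=0 plus torsion [2] ⇒ Z/2
Ȟ^2: (0−0)−0=0 ⇒ 0


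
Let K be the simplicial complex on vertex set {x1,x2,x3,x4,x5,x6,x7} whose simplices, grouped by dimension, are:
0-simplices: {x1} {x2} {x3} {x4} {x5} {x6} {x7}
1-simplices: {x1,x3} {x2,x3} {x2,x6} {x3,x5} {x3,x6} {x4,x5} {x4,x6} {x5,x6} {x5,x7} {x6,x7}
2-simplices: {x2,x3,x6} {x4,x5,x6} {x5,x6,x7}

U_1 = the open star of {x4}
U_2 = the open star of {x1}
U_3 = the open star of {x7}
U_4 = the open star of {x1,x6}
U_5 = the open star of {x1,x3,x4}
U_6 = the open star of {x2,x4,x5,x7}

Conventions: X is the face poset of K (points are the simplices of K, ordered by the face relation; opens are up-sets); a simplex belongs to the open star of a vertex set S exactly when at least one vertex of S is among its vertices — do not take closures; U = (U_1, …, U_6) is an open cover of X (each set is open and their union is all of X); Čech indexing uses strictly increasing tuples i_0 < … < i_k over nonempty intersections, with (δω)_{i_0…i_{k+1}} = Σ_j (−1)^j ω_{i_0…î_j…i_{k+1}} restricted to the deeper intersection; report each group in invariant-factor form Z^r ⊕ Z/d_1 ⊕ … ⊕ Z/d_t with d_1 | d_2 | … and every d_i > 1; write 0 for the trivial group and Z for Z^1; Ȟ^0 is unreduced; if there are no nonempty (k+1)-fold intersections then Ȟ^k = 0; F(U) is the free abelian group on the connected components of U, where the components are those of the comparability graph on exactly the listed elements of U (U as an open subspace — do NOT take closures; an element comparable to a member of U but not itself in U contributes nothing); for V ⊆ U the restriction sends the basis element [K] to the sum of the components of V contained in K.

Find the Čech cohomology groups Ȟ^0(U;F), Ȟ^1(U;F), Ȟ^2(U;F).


Ȟ^0(U;F) ≅ Z, Ȟ^1(U;F) ≅ Z and Ȟ^2(U;F) ≅ 0

nonempty overlaps:
  U1={{x4},{x4,x5},{x4,x6},{x4,x5,x6}} U2={{x1},{x1,x3}} U3={{x7},{x5,x7},{x6,x7},{x5,x6,x7}} U4={{x1},{x6},{x1,x3},{x2,x6},{x3,x6},{x4,x6},{x5,x6},{x6,x7},{x2,x3,x6},{x4,x5,x6},{x5,x6,x7}} U5={{x1},{x3},{x4},{x1,x3},{x2,x3},{x3,x5},{x3,x6},{x4,x5},{x4,x6},{x2,x3,x6},{x4,x5,x6}} U6={{x2},{x4},{x5},{x7},{x2,x3},{x2,x6},{x3,x5},{x4,x5},{x4,x6},{x5,x6},{x5,x7},{x6,x7},{x2,x3,x6},{x4,x5,x6},{x5,x6,x7}}
  U14={{x4,x6},{x4,x5,x6}} U15={{x4},{x4,x5},{x4,x6},{x4,x5,x6}} U16={{x4},{x4,x5},{x4,x6},{x4,x5,x6}} U24={{x1},{x1,x3}} U25={{x1},{x1,x3}} U34={{x6,x7},{x5,x6,x7}} U36={{x7},{x5,x7},{x6,x7},{x5,x6,x7}} U45={{x1},{x1,x3},{x3,x6},{x4,x6},{x2,x3,x6},{x4,x5,x6}} U46={{x2,x6},{x4,x6},{x5,x6},{x6,x7},{x2,x3,x6},{x4,x5,x6},{x5,x6,x7}} U56={{x4},{x2,x3},{x3,x5},{x4,x5},{x4,x6},{x2,x3,x6},{x4,x5,x6}}
  U145={{x4,x6},{x4,x5,x6}} U146={{x4,x6},{x4,x5,x6}} U156={{x4},{x4,x5},{x4,x6},{x4,x5,x6}} U245={{x1},{x1,x3}} U346={{x6,x7},{x5,x6,x7}} U456={{x4,x6},{x2,x3,x6},{x4,x5,x6}}
  U1456={{x4,x6},{x4,x5,x6}}
components per intersection:
  U1: {{x4},{x4,x5},{x4,x6},{x4,x5,x6}}
  U2: {{x1},{x1,x3}}
  U3: {{x7},{x5,x7},{x6,x7},{x5,x6,x7}}
  U4: {{x1},{x1,x3}} {{x6},{x2,x6},{x3,x6},{x4,x6},{x5,x6},{x6,x7},{x2,x3,x6},{x4,x5,x6},{x5,x6,x7}}
  U5: {{x1},{x3},{x1,x3},{x2,x3},{x3,x5},{x3,x6},{x2,x3,x6}} {{x4},{x4,x5},{x4,x6},{x4,x5,x6}}
  U6: {{x2},{x2,x3},{x2,x6},{x2,x3,x6}} {{x4},{x5},{x7},{x3,x5},{x4,x5},{x4,x6},{x5,x6},{x5,x7},{x6,x7},{x4,x5,x6},{x5,x6,x7}}
  U14: {{x4,x6},{x4,x5,x6}}
  U15: {{x4},{x4,x5},{x4,x6},{x4,x5,x6}}
  U16: {{x4},{x4,x5},{x4,x6},{x4,x5,x6}}
  U24: {{x1},{x1,x3}}
  U25: {{x1},{x1,x3}}
  U34: {{x6,x7},{x5,x6,x7}}
  U36: {{x7},{x5,x7},{x6,x7},{x5,x6,x7}}
  U45: {{x1},{x1,x3}} {{x3,x6},{x2,x3,x6}} {{x4,x6},{x4,x5,x6}}
  U46: {{x2,x6},{x2,x3,x6}} {{x4,x6},{x5,x6},{x6,x7},{x4,x5,x6},{x5,x6,x7}}
  U56: {{x4},{x4,x5},{x4,x6},{x4,x5,x6}} {{x2,x3},{x2,x3,x6}} {{x3,x5}}
  U145: {{x4,x6},{x4,x5,x6}}
  U146: {{x4,x6},{x4,x5,x6}}
  U156: {{x4},{x4,x5},{x4,x6},{x4,x5,x6}}
  U245: {{x1},{x1,x3}}
  U346: {{x6,x7},{x5,x6,x7}}
  U456: {{x4,x6},{x4,x5,x6}} {{x2,x3,x6}}
  U1456: {{x4,x6},{x4,x5,x6}}
C dims 9,15,7,1; δ0: rk 8, SNF 1^8; δ1: rk 6, SNF 1^6; δ2: rk 1, SNF 1^1
degree 0: 9−8−0 = 1 → Ȟ^0 ≅ Z
degree 1: 15−6−8 = 1 → Ȟ^1 ≅ Z
degree 2: 7−1−6 = 0 → Ȟ^2 ≅ 0


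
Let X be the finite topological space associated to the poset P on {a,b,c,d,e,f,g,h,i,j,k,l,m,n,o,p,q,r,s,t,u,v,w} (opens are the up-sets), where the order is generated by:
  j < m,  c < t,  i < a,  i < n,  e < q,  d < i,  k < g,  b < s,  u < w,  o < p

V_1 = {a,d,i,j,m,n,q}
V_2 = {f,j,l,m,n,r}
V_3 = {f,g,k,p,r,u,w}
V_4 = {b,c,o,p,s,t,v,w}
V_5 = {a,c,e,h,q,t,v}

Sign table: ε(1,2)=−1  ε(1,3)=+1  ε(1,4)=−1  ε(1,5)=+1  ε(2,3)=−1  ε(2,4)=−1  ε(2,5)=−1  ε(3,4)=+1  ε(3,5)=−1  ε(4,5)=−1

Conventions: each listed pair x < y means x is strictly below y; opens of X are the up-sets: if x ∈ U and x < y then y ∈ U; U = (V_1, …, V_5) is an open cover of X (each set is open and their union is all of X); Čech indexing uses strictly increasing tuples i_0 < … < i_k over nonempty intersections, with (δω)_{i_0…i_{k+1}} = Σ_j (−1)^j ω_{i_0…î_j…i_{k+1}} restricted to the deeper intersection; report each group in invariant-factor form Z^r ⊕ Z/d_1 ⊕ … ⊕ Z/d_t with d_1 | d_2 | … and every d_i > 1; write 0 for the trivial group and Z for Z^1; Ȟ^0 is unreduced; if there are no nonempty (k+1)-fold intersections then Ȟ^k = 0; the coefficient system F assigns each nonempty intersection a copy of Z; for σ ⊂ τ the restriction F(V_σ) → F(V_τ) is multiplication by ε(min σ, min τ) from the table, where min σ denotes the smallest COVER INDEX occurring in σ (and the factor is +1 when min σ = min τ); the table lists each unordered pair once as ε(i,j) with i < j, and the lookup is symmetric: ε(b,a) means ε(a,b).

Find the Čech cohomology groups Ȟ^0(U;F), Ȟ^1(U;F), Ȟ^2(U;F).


intersection data:
  V12={j,m,n} V15={a,q} V23={f,r} V34={p,w} V45={c,t,v}
C dims 5,5; δ0: rk 5, SNF 1^4·2
Ȟ^0 = (5 − 5) − 0 = 0, so Ȟ^0 ≅ 0
Ȟ^1 = (5 − 0) − 5 = 0 plus torsion [2], so Ȟ^1 ≅ Z/2
Ȟ^2 = (0 − 0) − 0 = 0, so Ȟ^2 ≅ 0

Ȟ^0(U;F) ≅ 0; Ȟ^1(U;F) ≅ Z/2; Ȟ^2(U;F) ≅ 0


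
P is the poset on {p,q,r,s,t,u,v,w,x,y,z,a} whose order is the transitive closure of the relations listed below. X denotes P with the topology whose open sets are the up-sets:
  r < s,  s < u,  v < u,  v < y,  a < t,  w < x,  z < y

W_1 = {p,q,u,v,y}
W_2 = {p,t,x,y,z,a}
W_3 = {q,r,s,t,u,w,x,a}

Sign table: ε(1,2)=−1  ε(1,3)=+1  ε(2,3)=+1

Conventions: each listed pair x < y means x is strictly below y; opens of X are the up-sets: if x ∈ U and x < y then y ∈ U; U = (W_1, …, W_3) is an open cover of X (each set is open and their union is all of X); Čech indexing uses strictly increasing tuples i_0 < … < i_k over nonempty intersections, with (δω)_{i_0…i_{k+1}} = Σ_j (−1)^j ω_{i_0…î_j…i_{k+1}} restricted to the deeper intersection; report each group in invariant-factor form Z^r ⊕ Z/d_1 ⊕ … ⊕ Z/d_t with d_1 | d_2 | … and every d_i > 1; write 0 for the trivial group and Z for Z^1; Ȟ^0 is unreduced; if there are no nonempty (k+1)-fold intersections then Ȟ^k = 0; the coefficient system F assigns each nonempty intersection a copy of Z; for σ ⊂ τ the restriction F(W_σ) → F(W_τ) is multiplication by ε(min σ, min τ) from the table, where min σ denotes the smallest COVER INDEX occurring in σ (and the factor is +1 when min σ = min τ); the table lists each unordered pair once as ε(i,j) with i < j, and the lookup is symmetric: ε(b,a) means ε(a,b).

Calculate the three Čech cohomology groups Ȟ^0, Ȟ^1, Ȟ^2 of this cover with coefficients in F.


nerve of the cover:
  W12={p,y} W13={q,u} W23={t,x,a}
C dims 3,3; δ0: rk 3, SNF 1^2·2
Ȟ^0 = (3 − 3) − 0 = 0, so Ȟ^0 ≅ 0
Ȟ^1 = (3 − 0) − 3 = 0 plus torsion [2], so Ȟ^1 ≅ Z/2
Ȟ^2 = (0 − 0) − 0 = 0, so Ȟ^2 ≅ 0

Ȟ^0(U;F) ≅ 0; Ȟ^1(U;F) ≅ Z/2; Ȟ^2(U;F) ≅ 0


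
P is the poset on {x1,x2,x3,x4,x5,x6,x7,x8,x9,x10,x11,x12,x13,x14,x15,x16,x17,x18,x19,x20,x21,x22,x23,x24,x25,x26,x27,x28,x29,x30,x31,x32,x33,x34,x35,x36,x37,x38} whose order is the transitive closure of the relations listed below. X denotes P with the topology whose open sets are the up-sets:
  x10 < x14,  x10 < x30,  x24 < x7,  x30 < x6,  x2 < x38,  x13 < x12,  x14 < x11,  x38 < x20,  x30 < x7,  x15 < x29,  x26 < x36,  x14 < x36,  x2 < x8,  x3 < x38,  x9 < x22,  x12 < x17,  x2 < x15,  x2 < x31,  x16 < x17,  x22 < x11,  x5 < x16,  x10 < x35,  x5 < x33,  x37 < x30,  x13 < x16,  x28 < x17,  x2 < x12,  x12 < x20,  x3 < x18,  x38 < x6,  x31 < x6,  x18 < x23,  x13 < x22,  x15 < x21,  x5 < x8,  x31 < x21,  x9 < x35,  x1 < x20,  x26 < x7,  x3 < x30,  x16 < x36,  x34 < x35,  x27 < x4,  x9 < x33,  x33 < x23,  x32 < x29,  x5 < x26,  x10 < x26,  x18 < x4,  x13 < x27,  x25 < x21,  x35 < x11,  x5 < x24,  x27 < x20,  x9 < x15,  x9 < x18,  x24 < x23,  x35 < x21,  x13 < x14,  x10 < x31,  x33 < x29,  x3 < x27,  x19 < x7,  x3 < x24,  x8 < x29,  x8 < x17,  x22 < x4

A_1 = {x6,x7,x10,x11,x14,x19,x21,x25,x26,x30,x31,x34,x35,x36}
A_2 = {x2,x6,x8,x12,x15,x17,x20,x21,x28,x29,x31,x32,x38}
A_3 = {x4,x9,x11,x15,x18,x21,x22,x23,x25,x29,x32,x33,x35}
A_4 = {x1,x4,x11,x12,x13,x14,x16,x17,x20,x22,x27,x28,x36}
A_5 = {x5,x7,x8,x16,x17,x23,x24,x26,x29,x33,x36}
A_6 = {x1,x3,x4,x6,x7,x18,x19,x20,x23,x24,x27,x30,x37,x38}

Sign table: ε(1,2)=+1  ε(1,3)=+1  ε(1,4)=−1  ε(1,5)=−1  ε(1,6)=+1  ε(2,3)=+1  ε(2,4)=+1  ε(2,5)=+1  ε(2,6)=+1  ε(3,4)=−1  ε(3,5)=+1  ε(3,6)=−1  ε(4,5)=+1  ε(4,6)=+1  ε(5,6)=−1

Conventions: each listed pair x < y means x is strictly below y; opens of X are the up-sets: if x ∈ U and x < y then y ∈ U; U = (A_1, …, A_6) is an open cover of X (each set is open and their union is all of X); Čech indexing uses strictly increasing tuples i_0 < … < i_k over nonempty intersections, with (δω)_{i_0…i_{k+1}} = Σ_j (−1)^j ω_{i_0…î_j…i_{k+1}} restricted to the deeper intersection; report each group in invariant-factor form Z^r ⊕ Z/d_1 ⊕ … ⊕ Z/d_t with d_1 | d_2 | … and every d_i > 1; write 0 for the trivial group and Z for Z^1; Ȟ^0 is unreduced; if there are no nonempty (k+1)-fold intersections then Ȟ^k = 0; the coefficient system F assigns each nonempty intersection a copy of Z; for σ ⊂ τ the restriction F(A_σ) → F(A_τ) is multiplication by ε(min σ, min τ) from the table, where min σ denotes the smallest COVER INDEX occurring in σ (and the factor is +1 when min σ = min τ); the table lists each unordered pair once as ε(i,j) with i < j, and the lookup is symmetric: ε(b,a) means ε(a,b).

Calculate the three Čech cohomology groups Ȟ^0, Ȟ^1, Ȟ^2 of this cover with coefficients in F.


cover nerve:
  A12={x6,x21,x31} A13={x11,x21,x25,x35} A14={x11,x14,x36} A15={x7,x26,x36} A16={x6,x7,x19,x30} A23={x15,x21,x29,x32} A24={x12,x17,x20,x28} A25={x8,x17,x29} A26={x6,x20,x38} A34={x4,x11,x22} A35={x23,x29,x33} A36={x4,x18,x23} A45={x16,x17,x36} A46={x1,x4,x20,x27} A56={x7,x23,x24}
  A123={x21} A126={x6} A134={x11} A145={x36} A156={x7} A235={x29} A245={x17} A246={x20} A346={x4} A356={x23}
C dims 6,15,10; δ0: rk 6, SNF 1^5·2; δ1: rk 9, SNF 1^9
Ȟ^0: (6−6)−0=0 ⇒ 0
Ȟ^1: (15−9)−6=0 plus torsion [2] ⇒ Z/2
Ȟ^2: (10−0)−9=1 ⇒ Z

Ȟ^0 = 0,  Ȟ^1 = Z/2,  Ȟ^2 = Z
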